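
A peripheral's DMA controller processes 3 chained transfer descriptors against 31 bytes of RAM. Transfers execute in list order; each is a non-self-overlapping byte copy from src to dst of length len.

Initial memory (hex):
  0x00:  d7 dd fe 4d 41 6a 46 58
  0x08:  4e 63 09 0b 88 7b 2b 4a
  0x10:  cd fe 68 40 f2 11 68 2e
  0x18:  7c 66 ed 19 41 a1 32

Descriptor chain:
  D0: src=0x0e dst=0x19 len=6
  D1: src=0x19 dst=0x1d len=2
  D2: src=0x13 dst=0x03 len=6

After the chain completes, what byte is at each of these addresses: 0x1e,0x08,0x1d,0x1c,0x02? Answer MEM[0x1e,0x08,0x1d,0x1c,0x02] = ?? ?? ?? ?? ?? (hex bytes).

D0: mem[0x19..0x1e] <- [2b 4a cd fe 68 40]
D1: mem[0x1d..0x1e] <- [2b 4a]
D2: mem[0x03..0x08] <- [40 f2 11 68 2e 7c]
query mem[0x1e]=0x4a, mem[0x08]=0x7c, mem[0x1d]=0x2b, mem[0x1c]=0xfe, mem[0x02]=0xfe

MEM[0x1e,0x08,0x1d,0x1c,0x02] = 4a 7c 2b fe fe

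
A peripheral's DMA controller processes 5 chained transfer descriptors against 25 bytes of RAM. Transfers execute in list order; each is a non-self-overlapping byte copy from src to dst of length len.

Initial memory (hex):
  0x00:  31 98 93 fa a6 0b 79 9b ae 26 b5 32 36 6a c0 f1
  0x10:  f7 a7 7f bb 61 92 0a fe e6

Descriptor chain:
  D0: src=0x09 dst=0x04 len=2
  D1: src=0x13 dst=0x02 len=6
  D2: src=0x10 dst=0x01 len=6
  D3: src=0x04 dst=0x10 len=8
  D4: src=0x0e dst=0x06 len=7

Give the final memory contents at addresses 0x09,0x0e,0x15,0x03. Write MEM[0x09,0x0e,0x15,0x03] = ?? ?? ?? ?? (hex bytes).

D0: mem[0x04..0x05] <- [26 b5]
D1: mem[0x02..0x07] <- [bb 61 92 0a fe e6]
D2: mem[0x01..0x06] <- [f7 a7 7f bb 61 92]
D3: mem[0x10..0x17] <- [bb 61 92 e6 ae 26 b5 32]
D4: mem[0x06..0x0c] <- [c0 f1 bb 61 92 e6 ae]
query mem[0x09]=0x61, mem[0x0e]=0xc0, mem[0x15]=0x26, mem[0x03]=0x7f

MEM[0x09,0x0e,0x15,0x03] = 61 c0 26 7f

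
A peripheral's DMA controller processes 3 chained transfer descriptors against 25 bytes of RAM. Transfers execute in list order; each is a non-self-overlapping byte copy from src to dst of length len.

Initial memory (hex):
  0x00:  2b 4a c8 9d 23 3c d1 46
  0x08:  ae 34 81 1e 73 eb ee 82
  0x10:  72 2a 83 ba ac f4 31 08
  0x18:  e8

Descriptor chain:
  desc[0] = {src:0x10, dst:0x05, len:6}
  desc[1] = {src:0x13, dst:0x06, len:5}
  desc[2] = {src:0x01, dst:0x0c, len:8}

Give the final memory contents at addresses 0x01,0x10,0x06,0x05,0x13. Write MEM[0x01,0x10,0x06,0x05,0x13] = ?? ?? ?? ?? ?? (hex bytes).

MEM[0x01,0x10,0x06,0x05,0x13] = 4a 72 ba 72 f4

#0 dst[0x05+6] := {0x72,0x2a,0x83,0xba,0xac,0xf4}
#1 dst[0x06+5] := {0xba,0xac,0xf4,0x31,0x08}
#2 dst[0x0c+8] := {0x4a,0xc8,0x9d,0x23,0x72,0xba,0xac,0xf4}
query mem[0x01]=0x4a, mem[0x10]=0x72, mem[0x06]=0xba, mem[0x05]=0x72, mem[0x13]=0xf4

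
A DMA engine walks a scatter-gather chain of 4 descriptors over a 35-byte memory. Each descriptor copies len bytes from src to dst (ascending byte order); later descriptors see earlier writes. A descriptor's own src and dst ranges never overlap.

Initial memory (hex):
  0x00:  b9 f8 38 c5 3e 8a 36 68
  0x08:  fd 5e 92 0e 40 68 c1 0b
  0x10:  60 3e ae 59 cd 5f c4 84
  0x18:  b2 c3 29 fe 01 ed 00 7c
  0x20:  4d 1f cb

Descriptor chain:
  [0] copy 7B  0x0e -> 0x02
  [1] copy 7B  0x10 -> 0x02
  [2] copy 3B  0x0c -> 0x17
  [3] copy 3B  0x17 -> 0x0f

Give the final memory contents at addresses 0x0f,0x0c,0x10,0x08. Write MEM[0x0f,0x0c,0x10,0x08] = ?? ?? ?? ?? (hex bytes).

[0] 0x0e->0x02 len=7 : c1 0b 60 3e ae 59 cd
[1] 0x10->0x02 len=7 : 60 3e ae 59 cd 5f c4
[2] 0x0c->0x17 len=3 : 40 68 c1
[3] 0x17->0x0f len=3 : 40 68 c1
query mem[0x0f]=0x40, mem[0x0c]=0x40, mem[0x10]=0x68, mem[0x08]=0xc4

MEM[0x0f,0x0c,0x10,0x08] = 40 40 68 c4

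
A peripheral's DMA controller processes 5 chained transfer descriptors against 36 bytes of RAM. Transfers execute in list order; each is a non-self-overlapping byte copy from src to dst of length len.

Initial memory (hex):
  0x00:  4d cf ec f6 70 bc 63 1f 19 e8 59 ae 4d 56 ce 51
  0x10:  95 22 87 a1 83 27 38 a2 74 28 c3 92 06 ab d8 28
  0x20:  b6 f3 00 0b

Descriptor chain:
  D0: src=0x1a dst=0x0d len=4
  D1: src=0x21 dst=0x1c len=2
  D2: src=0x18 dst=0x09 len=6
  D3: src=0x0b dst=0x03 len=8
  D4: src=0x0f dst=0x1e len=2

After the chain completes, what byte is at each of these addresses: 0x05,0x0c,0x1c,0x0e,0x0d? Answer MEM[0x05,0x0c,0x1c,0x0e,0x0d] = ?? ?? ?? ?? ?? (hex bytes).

MEM[0x05,0x0c,0x1c,0x0e,0x0d] = f3 92 f3 00 f3

#0 dst[0x0d+4] := {0xc3,0x92,0x06,0xab}
#1 dst[0x1c+2] := {0xf3,0x00}
#2 dst[0x09+6] := {0x74,0x28,0xc3,0x92,0xf3,0x00}
#3 dst[0x03+8] := {0xc3,0x92,0xf3,0x00,0x06,0xab,0x22,0x87}
#4 dst[0x1e+2] := {0x06,0xab}
query mem[0x05]=0xf3, mem[0x0c]=0x92, mem[0x1c]=0xf3, mem[0x0e]=0x00, mem[0x0d]=0xf3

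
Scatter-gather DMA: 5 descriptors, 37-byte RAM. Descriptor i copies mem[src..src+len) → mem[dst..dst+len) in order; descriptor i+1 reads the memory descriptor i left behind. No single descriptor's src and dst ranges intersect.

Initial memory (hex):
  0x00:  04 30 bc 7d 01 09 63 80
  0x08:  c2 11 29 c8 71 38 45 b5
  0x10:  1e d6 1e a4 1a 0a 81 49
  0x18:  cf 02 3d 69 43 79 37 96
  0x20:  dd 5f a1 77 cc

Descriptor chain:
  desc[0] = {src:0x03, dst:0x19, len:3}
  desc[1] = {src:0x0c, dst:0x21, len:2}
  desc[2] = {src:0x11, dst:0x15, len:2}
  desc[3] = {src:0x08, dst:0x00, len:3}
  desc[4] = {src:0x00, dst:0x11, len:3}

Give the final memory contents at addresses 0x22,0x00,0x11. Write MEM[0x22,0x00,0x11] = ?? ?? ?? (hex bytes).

#0 dst[0x19+3] := {0x7d,0x01,0x09}
#1 dst[0x21+2] := {0x71,0x38}
#2 dst[0x15+2] := {0xd6,0x1e}
#3 dst[0x00+3] := {0xc2,0x11,0x29}
#4 dst[0x11+3] := {0xc2,0x11,0x29}
query mem[0x22]=0x38, mem[0x00]=0xc2, mem[0x11]=0xc2

MEM[0x22,0x00,0x11] = 38 c2 c2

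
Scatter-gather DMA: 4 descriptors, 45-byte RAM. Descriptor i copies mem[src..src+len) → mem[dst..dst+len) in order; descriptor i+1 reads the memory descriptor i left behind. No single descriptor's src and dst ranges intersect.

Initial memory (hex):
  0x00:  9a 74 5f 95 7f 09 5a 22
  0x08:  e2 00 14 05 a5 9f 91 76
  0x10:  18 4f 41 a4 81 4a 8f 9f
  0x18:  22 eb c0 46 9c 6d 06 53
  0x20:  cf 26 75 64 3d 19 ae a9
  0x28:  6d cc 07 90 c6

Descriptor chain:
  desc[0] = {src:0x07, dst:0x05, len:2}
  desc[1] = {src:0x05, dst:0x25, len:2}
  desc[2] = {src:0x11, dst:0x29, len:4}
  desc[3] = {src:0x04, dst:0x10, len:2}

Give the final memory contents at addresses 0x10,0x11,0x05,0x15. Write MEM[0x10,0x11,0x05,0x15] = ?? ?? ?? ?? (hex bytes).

MEM[0x10,0x11,0x05,0x15] = 7f 22 22 4a

[0] 0x07->0x05 len=2 : 22 e2
[1] 0x05->0x25 len=2 : 22 e2
[2] 0x11->0x29 len=4 : 4f 41 a4 81
[3] 0x04->0x10 len=2 : 7f 22
query mem[0x10]=0x7f, mem[0x11]=0x22, mem[0x05]=0x22, mem[0x15]=0x4a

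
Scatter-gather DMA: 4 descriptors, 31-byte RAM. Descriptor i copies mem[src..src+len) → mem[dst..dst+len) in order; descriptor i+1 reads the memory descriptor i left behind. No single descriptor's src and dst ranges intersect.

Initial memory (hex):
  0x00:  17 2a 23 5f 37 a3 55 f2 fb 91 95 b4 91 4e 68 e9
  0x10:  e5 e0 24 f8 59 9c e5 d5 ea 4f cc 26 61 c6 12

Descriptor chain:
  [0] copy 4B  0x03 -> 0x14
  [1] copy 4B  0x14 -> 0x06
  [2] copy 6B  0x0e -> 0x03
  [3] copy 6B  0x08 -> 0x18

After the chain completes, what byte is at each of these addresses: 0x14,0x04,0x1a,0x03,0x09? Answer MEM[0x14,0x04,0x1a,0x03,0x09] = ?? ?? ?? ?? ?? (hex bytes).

MEM[0x14,0x04,0x1a,0x03,0x09] = 5f e9 95 68 55

  after D0: wrote 4B at 0x14 = 5f37a355
  after D1: wrote 4B at 0x06 = 5f37a355
  after D2: wrote 6B at 0x03 = 68e9e5e024f8
  after D3: wrote 6B at 0x18 = f85595b4914e
query mem[0x14]=0x5f, mem[0x04]=0xe9, mem[0x1a]=0x95, mem[0x03]=0x68, mem[0x09]=0x55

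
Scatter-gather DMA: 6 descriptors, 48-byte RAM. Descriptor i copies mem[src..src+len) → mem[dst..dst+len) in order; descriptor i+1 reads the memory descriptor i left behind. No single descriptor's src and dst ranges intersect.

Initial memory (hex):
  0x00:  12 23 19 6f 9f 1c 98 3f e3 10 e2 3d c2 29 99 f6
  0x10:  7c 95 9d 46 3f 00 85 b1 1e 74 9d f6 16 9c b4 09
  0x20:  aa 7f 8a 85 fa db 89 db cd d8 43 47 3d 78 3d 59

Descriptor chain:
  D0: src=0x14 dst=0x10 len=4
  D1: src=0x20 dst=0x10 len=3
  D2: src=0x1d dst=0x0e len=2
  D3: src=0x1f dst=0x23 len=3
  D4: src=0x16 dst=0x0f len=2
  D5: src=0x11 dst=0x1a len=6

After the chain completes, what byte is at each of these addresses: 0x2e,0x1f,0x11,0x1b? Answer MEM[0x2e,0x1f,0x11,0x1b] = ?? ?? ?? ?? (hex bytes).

[0] 0x14->0x10 len=4 : 3f 00 85 b1
[1] 0x20->0x10 len=3 : aa 7f 8a
[2] 0x1d->0x0e len=2 : 9c b4
[3] 0x1f->0x23 len=3 : 09 aa 7f
[4] 0x16->0x0f len=2 : 85 b1
[5] 0x11->0x1a len=6 : 7f 8a b1 3f 00 85
query mem[0x2e]=0x3d, mem[0x1f]=0x85, mem[0x11]=0x7f, mem[0x1b]=0x8a

MEM[0x2e,0x1f,0x11,0x1b] = 3d 85 7f 8a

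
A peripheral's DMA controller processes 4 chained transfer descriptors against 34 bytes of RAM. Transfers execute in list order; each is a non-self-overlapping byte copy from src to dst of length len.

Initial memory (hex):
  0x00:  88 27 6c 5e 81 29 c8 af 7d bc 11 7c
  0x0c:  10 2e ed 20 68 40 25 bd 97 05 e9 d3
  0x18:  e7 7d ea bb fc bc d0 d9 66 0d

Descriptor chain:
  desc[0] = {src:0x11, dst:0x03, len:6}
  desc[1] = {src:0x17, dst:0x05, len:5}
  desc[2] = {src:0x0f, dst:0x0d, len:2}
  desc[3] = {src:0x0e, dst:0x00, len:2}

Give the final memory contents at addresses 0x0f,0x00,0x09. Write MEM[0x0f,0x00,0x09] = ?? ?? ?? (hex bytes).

MEM[0x0f,0x00,0x09] = 20 68 bb

[0] 0x11->0x03 len=6 : 40 25 bd 97 05 e9
[1] 0x17->0x05 len=5 : d3 e7 7d ea bb
[2] 0x0f->0x0d len=2 : 20 68
[3] 0x0e->0x00 len=2 : 68 20
query mem[0x0f]=0x20, mem[0x00]=0x68, mem[0x09]=0xbb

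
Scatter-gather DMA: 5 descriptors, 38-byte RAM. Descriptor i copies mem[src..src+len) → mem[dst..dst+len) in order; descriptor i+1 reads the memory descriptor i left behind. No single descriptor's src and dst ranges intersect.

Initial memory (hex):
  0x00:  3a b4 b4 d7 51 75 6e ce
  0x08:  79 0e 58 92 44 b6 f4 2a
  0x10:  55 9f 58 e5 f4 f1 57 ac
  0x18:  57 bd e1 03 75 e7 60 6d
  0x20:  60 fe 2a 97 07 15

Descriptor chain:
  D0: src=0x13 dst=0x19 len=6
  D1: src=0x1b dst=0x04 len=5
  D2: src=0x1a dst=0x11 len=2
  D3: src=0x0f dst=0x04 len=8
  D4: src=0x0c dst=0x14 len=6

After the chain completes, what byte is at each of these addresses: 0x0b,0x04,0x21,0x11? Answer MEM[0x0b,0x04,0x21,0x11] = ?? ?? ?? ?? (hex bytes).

MEM[0x0b,0x04,0x21,0x11] = 57 2a fe f4

#0 dst[0x19+6] := {0xe5,0xf4,0xf1,0x57,0xac,0x57}
#1 dst[0x04+5] := {0xf1,0x57,0xac,0x57,0x6d}
#2 dst[0x11+2] := {0xf4,0xf1}
#3 dst[0x04+8] := {0x2a,0x55,0xf4,0xf1,0xe5,0xf4,0xf1,0x57}
#4 dst[0x14+6] := {0x44,0xb6,0xf4,0x2a,0x55,0xf4}
query mem[0x0b]=0x57, mem[0x04]=0x2a, mem[0x21]=0xfe, mem[0x11]=0xf4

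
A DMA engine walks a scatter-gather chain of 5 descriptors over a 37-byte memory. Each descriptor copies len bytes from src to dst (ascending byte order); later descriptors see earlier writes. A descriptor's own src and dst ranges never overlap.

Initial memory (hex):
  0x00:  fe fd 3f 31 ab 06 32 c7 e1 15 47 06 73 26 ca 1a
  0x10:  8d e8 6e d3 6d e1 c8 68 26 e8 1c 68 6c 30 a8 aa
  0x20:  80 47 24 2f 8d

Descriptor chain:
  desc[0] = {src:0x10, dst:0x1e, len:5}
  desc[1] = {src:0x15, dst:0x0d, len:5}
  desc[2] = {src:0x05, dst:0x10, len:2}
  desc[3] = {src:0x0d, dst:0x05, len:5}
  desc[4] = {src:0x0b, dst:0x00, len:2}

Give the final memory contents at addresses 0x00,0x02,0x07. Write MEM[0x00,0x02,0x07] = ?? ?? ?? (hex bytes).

MEM[0x00,0x02,0x07] = 06 3f 68

[0] 0x10->0x1e len=5 : 8d e8 6e d3 6d
[1] 0x15->0x0d len=5 : e1 c8 68 26 e8
[2] 0x05->0x10 len=2 : 06 32
[3] 0x0d->0x05 len=5 : e1 c8 68 06 32
[4] 0x0b->0x00 len=2 : 06 73
query mem[0x00]=0x06, mem[0x02]=0x3f, mem[0x07]=0x68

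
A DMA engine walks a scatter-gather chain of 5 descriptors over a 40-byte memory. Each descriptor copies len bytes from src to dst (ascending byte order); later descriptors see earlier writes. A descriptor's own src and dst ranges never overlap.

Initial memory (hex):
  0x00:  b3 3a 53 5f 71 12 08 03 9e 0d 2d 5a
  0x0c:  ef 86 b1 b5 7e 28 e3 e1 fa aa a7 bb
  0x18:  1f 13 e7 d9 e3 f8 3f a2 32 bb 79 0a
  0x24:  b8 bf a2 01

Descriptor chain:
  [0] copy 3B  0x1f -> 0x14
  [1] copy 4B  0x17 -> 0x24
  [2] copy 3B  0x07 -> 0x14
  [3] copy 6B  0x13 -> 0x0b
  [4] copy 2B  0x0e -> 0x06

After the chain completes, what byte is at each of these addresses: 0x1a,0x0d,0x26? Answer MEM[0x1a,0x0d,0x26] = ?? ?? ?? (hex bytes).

MEM[0x1a,0x0d,0x26] = e7 9e 13

[0] 0x1f->0x14 len=3 : a2 32 bb
[1] 0x17->0x24 len=4 : bb 1f 13 e7
[2] 0x07->0x14 len=3 : 03 9e 0d
[3] 0x13->0x0b len=6 : e1 03 9e 0d bb 1f
[4] 0x0e->0x06 len=2 : 0d bb
query mem[0x1a]=0xe7, mem[0x0d]=0x9e, mem[0x26]=0x13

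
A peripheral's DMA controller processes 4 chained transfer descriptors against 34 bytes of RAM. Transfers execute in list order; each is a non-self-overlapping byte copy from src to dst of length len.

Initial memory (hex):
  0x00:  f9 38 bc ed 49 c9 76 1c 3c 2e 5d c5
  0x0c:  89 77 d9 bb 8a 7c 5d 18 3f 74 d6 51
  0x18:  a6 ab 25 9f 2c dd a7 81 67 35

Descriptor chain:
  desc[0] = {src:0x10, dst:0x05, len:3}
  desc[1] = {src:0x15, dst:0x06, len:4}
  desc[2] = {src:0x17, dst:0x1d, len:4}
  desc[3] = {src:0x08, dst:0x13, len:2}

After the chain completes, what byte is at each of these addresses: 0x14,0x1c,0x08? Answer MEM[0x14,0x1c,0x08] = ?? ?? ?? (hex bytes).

#0 dst[0x05+3] := {0x8a,0x7c,0x5d}
#1 dst[0x06+4] := {0x74,0xd6,0x51,0xa6}
#2 dst[0x1d+4] := {0x51,0xa6,0xab,0x25}
#3 dst[0x13+2] := {0x51,0xa6}
query mem[0x14]=0xa6, mem[0x1c]=0x2c, mem[0x08]=0x51

MEM[0x14,0x1c,0x08] = a6 2c 51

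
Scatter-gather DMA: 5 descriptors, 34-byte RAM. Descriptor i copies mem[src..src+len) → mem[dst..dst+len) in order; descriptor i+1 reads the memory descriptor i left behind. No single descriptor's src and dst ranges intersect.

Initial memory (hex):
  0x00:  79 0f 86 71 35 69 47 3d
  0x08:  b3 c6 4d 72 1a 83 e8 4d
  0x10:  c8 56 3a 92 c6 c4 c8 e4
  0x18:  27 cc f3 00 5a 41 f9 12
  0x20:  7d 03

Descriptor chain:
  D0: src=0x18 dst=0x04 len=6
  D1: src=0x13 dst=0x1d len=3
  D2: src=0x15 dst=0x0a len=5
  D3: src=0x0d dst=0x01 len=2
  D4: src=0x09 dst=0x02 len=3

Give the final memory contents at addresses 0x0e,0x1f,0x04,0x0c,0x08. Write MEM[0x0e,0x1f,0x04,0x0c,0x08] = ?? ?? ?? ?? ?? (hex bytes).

  after D0: wrote 6B at 0x04 = 27ccf3005a41
  after D1: wrote 3B at 0x1d = 92c6c4
  after D2: wrote 5B at 0x0a = c4c8e427cc
  after D3: wrote 2B at 0x01 = 27cc
  after D4: wrote 3B at 0x02 = 41c4c8
query mem[0x0e]=0xcc, mem[0x1f]=0xc4, mem[0x04]=0xc8, mem[0x0c]=0xe4, mem[0x08]=0x5a

MEM[0x0e,0x1f,0x04,0x0c,0x08] = cc c4 c8 e4 5a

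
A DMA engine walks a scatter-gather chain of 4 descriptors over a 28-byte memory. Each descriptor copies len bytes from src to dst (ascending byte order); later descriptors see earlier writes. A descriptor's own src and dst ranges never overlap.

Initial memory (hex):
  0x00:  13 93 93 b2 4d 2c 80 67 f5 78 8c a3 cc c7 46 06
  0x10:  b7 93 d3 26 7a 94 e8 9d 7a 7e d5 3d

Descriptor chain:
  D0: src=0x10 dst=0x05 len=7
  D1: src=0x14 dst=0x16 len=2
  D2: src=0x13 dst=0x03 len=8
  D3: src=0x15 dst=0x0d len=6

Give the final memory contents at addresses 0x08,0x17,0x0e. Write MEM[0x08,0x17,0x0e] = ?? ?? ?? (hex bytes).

MEM[0x08,0x17,0x0e] = 7a 94 7a

#0 dst[0x05+7] := {0xb7,0x93,0xd3,0x26,0x7a,0x94,0xe8}
#1 dst[0x16+2] := {0x7a,0x94}
#2 dst[0x03+8] := {0x26,0x7a,0x94,0x7a,0x94,0x7a,0x7e,0xd5}
#3 dst[0x0d+6] := {0x94,0x7a,0x94,0x7a,0x7e,0xd5}
query mem[0x08]=0x7a, mem[0x17]=0x94, mem[0x0e]=0x7a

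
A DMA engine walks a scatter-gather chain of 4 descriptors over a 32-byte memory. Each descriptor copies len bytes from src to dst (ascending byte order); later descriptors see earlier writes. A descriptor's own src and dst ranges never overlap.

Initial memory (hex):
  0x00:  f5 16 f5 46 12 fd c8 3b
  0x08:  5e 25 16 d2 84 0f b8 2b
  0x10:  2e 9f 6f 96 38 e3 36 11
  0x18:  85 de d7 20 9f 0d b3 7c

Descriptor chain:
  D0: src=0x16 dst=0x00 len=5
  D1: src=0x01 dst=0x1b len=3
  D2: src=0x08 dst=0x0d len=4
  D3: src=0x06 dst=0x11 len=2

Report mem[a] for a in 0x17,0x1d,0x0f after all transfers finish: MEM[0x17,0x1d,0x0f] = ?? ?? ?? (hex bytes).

MEM[0x17,0x1d,0x0f] = 11 de 16

D0: mem[0x00..0x04] <- [36 11 85 de d7]
D1: mem[0x1b..0x1d] <- [11 85 de]
D2: mem[0x0d..0x10] <- [5e 25 16 d2]
D3: mem[0x11..0x12] <- [c8 3b]
query mem[0x17]=0x11, mem[0x1d]=0xde, mem[0x0f]=0x16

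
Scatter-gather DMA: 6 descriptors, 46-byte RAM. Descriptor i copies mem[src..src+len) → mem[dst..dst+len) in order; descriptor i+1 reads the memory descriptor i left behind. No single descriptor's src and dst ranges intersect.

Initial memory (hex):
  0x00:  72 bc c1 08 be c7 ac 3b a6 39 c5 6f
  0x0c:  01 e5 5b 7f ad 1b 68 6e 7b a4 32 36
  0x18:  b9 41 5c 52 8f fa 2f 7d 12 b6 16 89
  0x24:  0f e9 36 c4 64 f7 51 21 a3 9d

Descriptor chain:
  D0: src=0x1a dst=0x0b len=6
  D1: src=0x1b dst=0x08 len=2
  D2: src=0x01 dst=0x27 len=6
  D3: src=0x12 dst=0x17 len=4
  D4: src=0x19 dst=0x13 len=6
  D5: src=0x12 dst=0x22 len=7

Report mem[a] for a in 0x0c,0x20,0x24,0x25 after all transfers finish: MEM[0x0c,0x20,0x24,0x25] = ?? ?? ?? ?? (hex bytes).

MEM[0x0c,0x20,0x24,0x25] = 52 12 a4 52

[0] 0x1a->0x0b len=6 : 5c 52 8f fa 2f 7d
[1] 0x1b->0x08 len=2 : 52 8f
[2] 0x01->0x27 len=6 : bc c1 08 be c7 ac
[3] 0x12->0x17 len=4 : 68 6e 7b a4
[4] 0x19->0x13 len=6 : 7b a4 52 8f fa 2f
[5] 0x12->0x22 len=7 : 68 7b a4 52 8f fa 2f
query mem[0x0c]=0x52, mem[0x20]=0x12, mem[0x24]=0xa4, mem[0x25]=0x52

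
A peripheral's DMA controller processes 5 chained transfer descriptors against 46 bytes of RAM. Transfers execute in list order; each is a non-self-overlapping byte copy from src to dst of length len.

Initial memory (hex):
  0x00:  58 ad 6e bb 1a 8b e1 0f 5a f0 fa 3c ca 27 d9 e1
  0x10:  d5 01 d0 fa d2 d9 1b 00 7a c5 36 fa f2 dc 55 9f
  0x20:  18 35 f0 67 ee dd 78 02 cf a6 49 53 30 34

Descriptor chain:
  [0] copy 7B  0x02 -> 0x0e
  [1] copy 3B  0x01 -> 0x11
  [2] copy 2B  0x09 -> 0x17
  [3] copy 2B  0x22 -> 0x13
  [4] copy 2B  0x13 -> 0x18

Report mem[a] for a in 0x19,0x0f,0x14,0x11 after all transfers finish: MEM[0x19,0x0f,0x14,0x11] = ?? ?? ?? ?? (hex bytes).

[0] 0x02->0x0e len=7 : 6e bb 1a 8b e1 0f 5a
[1] 0x01->0x11 len=3 : ad 6e bb
[2] 0x09->0x17 len=2 : f0 fa
[3] 0x22->0x13 len=2 : f0 67
[4] 0x13->0x18 len=2 : f0 67
query mem[0x19]=0x67, mem[0x0f]=0xbb, mem[0x14]=0x67, mem[0x11]=0xad

MEM[0x19,0x0f,0x14,0x11] = 67 bb 67 ad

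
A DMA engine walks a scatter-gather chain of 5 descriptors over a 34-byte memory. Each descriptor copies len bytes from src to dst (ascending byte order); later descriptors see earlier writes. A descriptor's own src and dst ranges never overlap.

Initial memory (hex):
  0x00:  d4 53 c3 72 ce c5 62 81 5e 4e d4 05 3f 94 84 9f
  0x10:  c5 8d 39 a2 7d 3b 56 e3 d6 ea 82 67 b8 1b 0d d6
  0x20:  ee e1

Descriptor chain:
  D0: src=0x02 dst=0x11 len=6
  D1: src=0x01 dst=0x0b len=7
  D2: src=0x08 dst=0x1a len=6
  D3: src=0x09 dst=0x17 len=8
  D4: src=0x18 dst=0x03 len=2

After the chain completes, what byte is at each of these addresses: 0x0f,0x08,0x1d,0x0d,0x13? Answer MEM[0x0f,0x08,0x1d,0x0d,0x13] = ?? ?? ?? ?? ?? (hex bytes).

MEM[0x0f,0x08,0x1d,0x0d,0x13] = c5 5e c5 72 ce

#0 dst[0x11+6] := {0xc3,0x72,0xce,0xc5,0x62,0x81}
#1 dst[0x0b+7] := {0x53,0xc3,0x72,0xce,0xc5,0x62,0x81}
#2 dst[0x1a+6] := {0x5e,0x4e,0xd4,0x53,0xc3,0x72}
#3 dst[0x17+8] := {0x4e,0xd4,0x53,0xc3,0x72,0xce,0xc5,0x62}
#4 dst[0x03+2] := {0xd4,0x53}
query mem[0x0f]=0xc5, mem[0x08]=0x5e, mem[0x1d]=0xc5, mem[0x0d]=0x72, mem[0x13]=0xce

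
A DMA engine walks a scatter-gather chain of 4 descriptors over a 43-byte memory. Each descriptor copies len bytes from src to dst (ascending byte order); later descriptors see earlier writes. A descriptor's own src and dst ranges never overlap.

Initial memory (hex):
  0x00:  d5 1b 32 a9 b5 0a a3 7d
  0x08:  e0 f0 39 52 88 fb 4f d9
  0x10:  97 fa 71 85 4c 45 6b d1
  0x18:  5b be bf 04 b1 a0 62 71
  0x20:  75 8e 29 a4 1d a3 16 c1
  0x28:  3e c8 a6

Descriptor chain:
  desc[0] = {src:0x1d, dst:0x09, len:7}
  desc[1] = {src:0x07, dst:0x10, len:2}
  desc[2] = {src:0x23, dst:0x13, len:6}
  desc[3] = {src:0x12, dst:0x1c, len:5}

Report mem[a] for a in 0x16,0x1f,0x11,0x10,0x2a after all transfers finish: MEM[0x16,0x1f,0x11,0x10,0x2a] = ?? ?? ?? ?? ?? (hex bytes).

MEM[0x16,0x1f,0x11,0x10,0x2a] = 16 a3 e0 7d a6

#0 dst[0x09+7] := {0xa0,0x62,0x71,0x75,0x8e,0x29,0xa4}
#1 dst[0x10+2] := {0x7d,0xe0}
#2 dst[0x13+6] := {0xa4,0x1d,0xa3,0x16,0xc1,0x3e}
#3 dst[0x1c+5] := {0x71,0xa4,0x1d,0xa3,0x16}
query mem[0x16]=0x16, mem[0x1f]=0xa3, mem[0x11]=0xe0, mem[0x10]=0x7d, mem[0x2a]=0xa6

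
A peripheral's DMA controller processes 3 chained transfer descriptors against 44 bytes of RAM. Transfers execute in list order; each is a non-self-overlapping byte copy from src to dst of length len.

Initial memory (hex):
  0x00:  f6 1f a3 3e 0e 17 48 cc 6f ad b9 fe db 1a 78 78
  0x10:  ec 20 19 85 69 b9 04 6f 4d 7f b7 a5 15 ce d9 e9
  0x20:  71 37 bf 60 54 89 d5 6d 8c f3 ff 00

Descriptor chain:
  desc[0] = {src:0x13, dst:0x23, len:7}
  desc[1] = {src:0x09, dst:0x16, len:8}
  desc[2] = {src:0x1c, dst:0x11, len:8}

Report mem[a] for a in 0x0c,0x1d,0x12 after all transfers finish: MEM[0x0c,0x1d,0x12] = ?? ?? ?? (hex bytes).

MEM[0x0c,0x1d,0x12] = db ec ec

[0] 0x13->0x23 len=7 : 85 69 b9 04 6f 4d 7f
[1] 0x09->0x16 len=8 : ad b9 fe db 1a 78 78 ec
[2] 0x1c->0x11 len=8 : 78 ec d9 e9 71 37 bf 85
query mem[0x0c]=0xdb, mem[0x1d]=0xec, mem[0x12]=0xec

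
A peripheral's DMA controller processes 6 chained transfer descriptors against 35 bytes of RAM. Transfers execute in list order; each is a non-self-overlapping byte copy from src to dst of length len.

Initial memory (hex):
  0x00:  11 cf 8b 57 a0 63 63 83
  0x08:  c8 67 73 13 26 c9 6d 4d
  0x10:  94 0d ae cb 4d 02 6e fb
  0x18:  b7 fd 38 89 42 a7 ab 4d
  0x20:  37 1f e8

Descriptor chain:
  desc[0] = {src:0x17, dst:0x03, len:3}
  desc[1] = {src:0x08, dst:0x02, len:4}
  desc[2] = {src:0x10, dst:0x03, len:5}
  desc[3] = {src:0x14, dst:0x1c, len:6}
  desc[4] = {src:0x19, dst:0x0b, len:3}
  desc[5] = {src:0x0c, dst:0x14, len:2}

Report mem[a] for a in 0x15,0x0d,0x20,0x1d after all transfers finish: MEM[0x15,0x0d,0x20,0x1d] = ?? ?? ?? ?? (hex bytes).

MEM[0x15,0x0d,0x20,0x1d] = 89 89 b7 02

[0] 0x17->0x03 len=3 : fb b7 fd
[1] 0x08->0x02 len=4 : c8 67 73 13
[2] 0x10->0x03 len=5 : 94 0d ae cb 4d
[3] 0x14->0x1c len=6 : 4d 02 6e fb b7 fd
[4] 0x19->0x0b len=3 : fd 38 89
[5] 0x0c->0x14 len=2 : 38 89
query mem[0x15]=0x89, mem[0x0d]=0x89, mem[0x20]=0xb7, mem[0x1d]=0x02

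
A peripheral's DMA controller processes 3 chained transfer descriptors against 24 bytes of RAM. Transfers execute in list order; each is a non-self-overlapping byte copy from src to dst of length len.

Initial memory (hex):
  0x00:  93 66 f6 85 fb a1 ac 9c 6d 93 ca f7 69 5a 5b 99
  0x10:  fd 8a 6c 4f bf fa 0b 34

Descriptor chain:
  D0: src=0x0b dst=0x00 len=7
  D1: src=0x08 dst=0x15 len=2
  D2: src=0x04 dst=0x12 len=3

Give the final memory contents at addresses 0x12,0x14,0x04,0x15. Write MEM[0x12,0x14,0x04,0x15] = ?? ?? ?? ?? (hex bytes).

#0 dst[0x00+7] := {0xf7,0x69,0x5a,0x5b,0x99,0xfd,0x8a}
#1 dst[0x15+2] := {0x6d,0x93}
#2 dst[0x12+3] := {0x99,0xfd,0x8a}
query mem[0x12]=0x99, mem[0x14]=0x8a, mem[0x04]=0x99, mem[0x15]=0x6d

MEM[0x12,0x14,0x04,0x15] = 99 8a 99 6d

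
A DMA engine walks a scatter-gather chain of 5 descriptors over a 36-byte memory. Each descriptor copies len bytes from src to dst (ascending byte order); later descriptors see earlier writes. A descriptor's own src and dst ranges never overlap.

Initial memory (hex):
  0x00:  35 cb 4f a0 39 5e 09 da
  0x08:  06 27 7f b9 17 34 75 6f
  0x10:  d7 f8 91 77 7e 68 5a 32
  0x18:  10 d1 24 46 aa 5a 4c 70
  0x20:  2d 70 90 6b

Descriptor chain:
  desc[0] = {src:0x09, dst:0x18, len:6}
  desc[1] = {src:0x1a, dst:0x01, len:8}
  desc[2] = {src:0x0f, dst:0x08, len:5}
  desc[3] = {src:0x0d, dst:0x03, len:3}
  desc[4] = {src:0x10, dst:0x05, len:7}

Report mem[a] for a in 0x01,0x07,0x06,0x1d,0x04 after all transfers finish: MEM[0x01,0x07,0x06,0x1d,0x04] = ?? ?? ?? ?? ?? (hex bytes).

  after D0: wrote 6B at 0x18 = 277fb9173475
  after D1: wrote 8B at 0x01 = b91734754c702d70
  after D2: wrote 5B at 0x08 = 6fd7f89177
  after D3: wrote 3B at 0x03 = 34756f
  after D4: wrote 7B at 0x05 = d7f891777e685a
query mem[0x01]=0xb9, mem[0x07]=0x91, mem[0x06]=0xf8, mem[0x1d]=0x75, mem[0x04]=0x75

MEM[0x01,0x07,0x06,0x1d,0x04] = b9 91 f8 75 75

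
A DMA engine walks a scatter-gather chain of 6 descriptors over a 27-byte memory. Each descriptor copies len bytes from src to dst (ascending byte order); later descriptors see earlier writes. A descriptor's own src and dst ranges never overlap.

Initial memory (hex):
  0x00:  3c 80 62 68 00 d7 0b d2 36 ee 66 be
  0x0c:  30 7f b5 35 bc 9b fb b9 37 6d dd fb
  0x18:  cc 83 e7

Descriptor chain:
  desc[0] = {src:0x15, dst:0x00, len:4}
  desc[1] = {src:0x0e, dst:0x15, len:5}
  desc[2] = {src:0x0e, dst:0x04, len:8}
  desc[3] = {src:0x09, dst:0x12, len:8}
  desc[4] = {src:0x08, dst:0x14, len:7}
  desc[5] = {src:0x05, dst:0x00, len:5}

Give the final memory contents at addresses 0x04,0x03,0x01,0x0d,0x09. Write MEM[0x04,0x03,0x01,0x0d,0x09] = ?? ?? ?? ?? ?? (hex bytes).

[0] 0x15->0x00 len=4 : 6d dd fb cc
[1] 0x0e->0x15 len=5 : b5 35 bc 9b fb
[2] 0x0e->0x04 len=8 : b5 35 bc 9b fb b9 37 b5
[3] 0x09->0x12 len=8 : b9 37 b5 30 7f b5 35 bc
[4] 0x08->0x14 len=7 : fb b9 37 b5 30 7f b5
[5] 0x05->0x00 len=5 : 35 bc 9b fb b9
query mem[0x04]=0xb9, mem[0x03]=0xfb, mem[0x01]=0xbc, mem[0x0d]=0x7f, mem[0x09]=0xb9

MEM[0x04,0x03,0x01,0x0d,0x09] = b9 fb bc 7f b9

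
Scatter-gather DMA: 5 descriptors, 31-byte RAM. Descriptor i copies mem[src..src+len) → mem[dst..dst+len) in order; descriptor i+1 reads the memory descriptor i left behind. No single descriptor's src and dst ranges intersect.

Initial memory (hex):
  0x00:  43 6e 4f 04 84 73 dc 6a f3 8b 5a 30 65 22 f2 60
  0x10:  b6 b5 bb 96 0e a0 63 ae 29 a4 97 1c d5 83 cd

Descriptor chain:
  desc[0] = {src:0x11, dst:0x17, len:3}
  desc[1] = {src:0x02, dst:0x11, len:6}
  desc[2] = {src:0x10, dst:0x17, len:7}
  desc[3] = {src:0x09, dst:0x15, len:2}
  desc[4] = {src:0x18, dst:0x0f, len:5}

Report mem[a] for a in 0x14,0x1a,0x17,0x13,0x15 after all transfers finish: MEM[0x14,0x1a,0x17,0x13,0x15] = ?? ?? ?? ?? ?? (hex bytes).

MEM[0x14,0x1a,0x17,0x13,0x15] = 73 84 b6 dc 8b

D0: mem[0x17..0x19] <- [b5 bb 96]
D1: mem[0x11..0x16] <- [4f 04 84 73 dc 6a]
D2: mem[0x17..0x1d] <- [b6 4f 04 84 73 dc 6a]
D3: mem[0x15..0x16] <- [8b 5a]
D4: mem[0x0f..0x13] <- [4f 04 84 73 dc]
query mem[0x14]=0x73, mem[0x1a]=0x84, mem[0x17]=0xb6, mem[0x13]=0xdc, mem[0x15]=0x8b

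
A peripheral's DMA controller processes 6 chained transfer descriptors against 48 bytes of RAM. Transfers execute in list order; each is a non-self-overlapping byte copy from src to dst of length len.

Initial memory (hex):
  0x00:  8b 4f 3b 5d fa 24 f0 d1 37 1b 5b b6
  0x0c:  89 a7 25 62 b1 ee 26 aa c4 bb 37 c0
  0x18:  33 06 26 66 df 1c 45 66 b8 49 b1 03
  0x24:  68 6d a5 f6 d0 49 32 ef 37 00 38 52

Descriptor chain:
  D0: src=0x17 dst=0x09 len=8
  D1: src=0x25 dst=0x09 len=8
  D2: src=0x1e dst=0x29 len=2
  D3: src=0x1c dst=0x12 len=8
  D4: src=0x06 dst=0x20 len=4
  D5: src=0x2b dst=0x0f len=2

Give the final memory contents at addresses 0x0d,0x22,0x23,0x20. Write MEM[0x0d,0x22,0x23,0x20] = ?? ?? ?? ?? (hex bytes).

MEM[0x0d,0x22,0x23,0x20] = 49 37 6d f0

#0 dst[0x09+8] := {0xc0,0x33,0x06,0x26,0x66,0xdf,0x1c,0x45}
#1 dst[0x09+8] := {0x6d,0xa5,0xf6,0xd0,0x49,0x32,0xef,0x37}
#2 dst[0x29+2] := {0x45,0x66}
#3 dst[0x12+8] := {0xdf,0x1c,0x45,0x66,0xb8,0x49,0xb1,0x03}
#4 dst[0x20+4] := {0xf0,0xd1,0x37,0x6d}
#5 dst[0x0f+2] := {0xef,0x37}
query mem[0x0d]=0x49, mem[0x22]=0x37, mem[0x23]=0x6d, mem[0x20]=0xf0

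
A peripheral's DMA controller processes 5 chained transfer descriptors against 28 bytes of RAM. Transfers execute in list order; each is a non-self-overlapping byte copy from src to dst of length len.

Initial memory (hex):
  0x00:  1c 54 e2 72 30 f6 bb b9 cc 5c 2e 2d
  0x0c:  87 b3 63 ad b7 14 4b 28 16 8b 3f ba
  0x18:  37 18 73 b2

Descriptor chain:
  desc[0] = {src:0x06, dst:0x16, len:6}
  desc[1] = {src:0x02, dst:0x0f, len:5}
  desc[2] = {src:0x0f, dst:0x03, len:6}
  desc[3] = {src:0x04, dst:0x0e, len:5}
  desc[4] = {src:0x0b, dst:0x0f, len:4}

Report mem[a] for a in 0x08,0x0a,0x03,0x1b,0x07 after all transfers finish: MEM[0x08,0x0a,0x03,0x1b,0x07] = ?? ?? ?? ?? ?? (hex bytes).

MEM[0x08,0x0a,0x03,0x1b,0x07] = 16 2e e2 2d bb

[0] 0x06->0x16 len=6 : bb b9 cc 5c 2e 2d
[1] 0x02->0x0f len=5 : e2 72 30 f6 bb
[2] 0x0f->0x03 len=6 : e2 72 30 f6 bb 16
[3] 0x04->0x0e len=5 : 72 30 f6 bb 16
[4] 0x0b->0x0f len=4 : 2d 87 b3 72
query mem[0x08]=0x16, mem[0x0a]=0x2e, mem[0x03]=0xe2, mem[0x1b]=0x2d, mem[0x07]=0xbb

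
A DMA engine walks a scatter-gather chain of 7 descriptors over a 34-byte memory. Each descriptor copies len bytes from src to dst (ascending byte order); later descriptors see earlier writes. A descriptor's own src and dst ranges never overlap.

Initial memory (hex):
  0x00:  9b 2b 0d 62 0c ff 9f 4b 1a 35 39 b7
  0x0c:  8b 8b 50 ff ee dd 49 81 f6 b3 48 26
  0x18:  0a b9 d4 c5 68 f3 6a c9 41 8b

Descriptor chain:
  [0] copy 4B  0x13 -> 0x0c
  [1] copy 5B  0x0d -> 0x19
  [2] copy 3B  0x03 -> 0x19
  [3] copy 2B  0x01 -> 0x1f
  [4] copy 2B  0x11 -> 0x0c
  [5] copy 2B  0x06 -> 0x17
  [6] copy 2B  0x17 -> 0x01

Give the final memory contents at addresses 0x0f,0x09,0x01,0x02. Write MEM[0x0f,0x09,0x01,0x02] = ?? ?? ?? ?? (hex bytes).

MEM[0x0f,0x09,0x01,0x02] = 48 35 9f 4b

[0] 0x13->0x0c len=4 : 81 f6 b3 48
[1] 0x0d->0x19 len=5 : f6 b3 48 ee dd
[2] 0x03->0x19 len=3 : 62 0c ff
[3] 0x01->0x1f len=2 : 2b 0d
[4] 0x11->0x0c len=2 : dd 49
[5] 0x06->0x17 len=2 : 9f 4b
[6] 0x17->0x01 len=2 : 9f 4b
query mem[0x0f]=0x48, mem[0x09]=0x35, mem[0x01]=0x9f, mem[0x02]=0x4b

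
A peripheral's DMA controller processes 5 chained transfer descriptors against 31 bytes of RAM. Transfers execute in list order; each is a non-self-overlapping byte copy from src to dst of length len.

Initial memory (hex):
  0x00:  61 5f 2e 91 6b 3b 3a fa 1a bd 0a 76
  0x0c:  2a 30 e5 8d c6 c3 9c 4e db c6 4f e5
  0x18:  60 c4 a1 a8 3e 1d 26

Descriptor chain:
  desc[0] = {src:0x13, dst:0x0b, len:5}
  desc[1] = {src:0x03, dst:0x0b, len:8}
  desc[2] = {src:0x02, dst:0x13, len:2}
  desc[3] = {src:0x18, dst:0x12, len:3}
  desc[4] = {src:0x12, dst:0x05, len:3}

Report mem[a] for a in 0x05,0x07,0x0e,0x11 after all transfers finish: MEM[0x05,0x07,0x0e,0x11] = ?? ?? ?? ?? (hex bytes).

#0 dst[0x0b+5] := {0x4e,0xdb,0xc6,0x4f,0xe5}
#1 dst[0x0b+8] := {0x91,0x6b,0x3b,0x3a,0xfa,0x1a,0xbd,0x0a}
#2 dst[0x13+2] := {0x2e,0x91}
#3 dst[0x12+3] := {0x60,0xc4,0xa1}
#4 dst[0x05+3] := {0x60,0xc4,0xa1}
query mem[0x05]=0x60, mem[0x07]=0xa1, mem[0x0e]=0x3a, mem[0x11]=0xbd

MEM[0x05,0x07,0x0e,0x11] = 60 a1 3a bd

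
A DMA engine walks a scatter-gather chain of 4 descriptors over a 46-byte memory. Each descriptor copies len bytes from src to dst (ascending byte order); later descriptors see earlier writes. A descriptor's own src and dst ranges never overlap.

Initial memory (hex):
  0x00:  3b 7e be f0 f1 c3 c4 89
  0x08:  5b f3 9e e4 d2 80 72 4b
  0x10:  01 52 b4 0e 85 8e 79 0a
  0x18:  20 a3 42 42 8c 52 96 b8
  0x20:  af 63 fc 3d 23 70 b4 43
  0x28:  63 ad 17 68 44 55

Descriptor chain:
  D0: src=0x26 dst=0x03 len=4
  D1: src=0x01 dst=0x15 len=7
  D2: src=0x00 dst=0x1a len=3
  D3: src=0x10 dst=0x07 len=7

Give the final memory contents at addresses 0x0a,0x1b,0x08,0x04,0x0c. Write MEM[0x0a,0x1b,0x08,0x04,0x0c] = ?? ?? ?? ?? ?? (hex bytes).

MEM[0x0a,0x1b,0x08,0x04,0x0c] = 0e 7e 52 43 7e

D0: mem[0x03..0x06] <- [b4 43 63 ad]
D1: mem[0x15..0x1b] <- [7e be b4 43 63 ad 89]
D2: mem[0x1a..0x1c] <- [3b 7e be]
D3: mem[0x07..0x0d] <- [01 52 b4 0e 85 7e be]
query mem[0x0a]=0x0e, mem[0x1b]=0x7e, mem[0x08]=0x52, mem[0x04]=0x43, mem[0x0c]=0x7e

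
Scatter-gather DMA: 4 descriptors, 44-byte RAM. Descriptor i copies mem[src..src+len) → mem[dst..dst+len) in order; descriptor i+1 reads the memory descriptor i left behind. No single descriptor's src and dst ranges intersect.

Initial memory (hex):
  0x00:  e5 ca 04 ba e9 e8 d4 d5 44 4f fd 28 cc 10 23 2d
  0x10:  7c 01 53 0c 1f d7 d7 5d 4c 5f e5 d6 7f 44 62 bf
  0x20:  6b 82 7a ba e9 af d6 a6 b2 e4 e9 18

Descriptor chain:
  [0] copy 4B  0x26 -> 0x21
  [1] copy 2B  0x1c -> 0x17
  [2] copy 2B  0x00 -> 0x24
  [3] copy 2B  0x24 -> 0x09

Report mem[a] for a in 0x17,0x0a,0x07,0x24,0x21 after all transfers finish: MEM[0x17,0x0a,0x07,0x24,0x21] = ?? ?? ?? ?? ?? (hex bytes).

MEM[0x17,0x0a,0x07,0x24,0x21] = 7f ca d5 e5 d6

D0: mem[0x21..0x24] <- [d6 a6 b2 e4]
D1: mem[0x17..0x18] <- [7f 44]
D2: mem[0x24..0x25] <- [e5 ca]
D3: mem[0x09..0x0a] <- [e5 ca]
query mem[0x17]=0x7f, mem[0x0a]=0xca, mem[0x07]=0xd5, mem[0x24]=0xe5, mem[0x21]=0xd6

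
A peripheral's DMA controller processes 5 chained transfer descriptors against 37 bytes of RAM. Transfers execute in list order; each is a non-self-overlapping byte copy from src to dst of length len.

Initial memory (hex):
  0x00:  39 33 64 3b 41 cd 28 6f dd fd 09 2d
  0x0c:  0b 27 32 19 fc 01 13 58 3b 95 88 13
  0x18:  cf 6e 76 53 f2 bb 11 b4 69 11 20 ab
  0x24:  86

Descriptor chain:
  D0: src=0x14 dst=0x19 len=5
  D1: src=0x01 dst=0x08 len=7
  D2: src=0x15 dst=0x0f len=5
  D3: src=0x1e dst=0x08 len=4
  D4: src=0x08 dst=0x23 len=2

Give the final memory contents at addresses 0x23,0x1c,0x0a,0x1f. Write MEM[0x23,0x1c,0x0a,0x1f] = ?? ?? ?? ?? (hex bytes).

MEM[0x23,0x1c,0x0a,0x1f] = 11 13 69 b4

#0 dst[0x19+5] := {0x3b,0x95,0x88,0x13,0xcf}
#1 dst[0x08+7] := {0x33,0x64,0x3b,0x41,0xcd,0x28,0x6f}
#2 dst[0x0f+5] := {0x95,0x88,0x13,0xcf,0x3b}
#3 dst[0x08+4] := {0x11,0xb4,0x69,0x11}
#4 dst[0x23+2] := {0x11,0xb4}
query mem[0x23]=0x11, mem[0x1c]=0x13, mem[0x0a]=0x69, mem[0x1f]=0xb4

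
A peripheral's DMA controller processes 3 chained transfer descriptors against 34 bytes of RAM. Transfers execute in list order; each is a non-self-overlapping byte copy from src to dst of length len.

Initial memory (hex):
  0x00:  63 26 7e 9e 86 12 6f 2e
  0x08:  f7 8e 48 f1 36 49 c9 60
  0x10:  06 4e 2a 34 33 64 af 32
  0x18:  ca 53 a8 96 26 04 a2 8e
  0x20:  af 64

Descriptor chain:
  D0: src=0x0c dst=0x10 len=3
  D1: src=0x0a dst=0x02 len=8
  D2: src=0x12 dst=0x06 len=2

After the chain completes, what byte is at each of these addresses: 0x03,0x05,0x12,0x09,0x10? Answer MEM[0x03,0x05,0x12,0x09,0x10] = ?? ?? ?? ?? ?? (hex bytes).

[0] 0x0c->0x10 len=3 : 36 49 c9
[1] 0x0a->0x02 len=8 : 48 f1 36 49 c9 60 36 49
[2] 0x12->0x06 len=2 : c9 34
query mem[0x03]=0xf1, mem[0x05]=0x49, mem[0x12]=0xc9, mem[0x09]=0x49, mem[0x10]=0x36

MEM[0x03,0x05,0x12,0x09,0x10] = f1 49 c9 49 36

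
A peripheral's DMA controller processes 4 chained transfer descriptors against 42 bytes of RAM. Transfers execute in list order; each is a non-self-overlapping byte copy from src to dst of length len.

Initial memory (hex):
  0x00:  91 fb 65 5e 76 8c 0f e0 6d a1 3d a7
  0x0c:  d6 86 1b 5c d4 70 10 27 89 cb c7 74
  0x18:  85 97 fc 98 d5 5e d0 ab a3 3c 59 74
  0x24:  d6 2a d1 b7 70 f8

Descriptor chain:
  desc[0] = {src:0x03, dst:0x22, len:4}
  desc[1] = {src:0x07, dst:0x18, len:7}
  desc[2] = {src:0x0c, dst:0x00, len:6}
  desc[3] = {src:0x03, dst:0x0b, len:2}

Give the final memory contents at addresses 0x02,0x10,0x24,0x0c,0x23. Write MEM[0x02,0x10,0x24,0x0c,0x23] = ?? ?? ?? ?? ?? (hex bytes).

MEM[0x02,0x10,0x24,0x0c,0x23] = 1b d4 8c d4 76

#0 dst[0x22+4] := {0x5e,0x76,0x8c,0x0f}
#1 dst[0x18+7] := {0xe0,0x6d,0xa1,0x3d,0xa7,0xd6,0x86}
#2 dst[0x00+6] := {0xd6,0x86,0x1b,0x5c,0xd4,0x70}
#3 dst[0x0b+2] := {0x5c,0xd4}
query mem[0x02]=0x1b, mem[0x10]=0xd4, mem[0x24]=0x8c, mem[0x0c]=0xd4, mem[0x23]=0x76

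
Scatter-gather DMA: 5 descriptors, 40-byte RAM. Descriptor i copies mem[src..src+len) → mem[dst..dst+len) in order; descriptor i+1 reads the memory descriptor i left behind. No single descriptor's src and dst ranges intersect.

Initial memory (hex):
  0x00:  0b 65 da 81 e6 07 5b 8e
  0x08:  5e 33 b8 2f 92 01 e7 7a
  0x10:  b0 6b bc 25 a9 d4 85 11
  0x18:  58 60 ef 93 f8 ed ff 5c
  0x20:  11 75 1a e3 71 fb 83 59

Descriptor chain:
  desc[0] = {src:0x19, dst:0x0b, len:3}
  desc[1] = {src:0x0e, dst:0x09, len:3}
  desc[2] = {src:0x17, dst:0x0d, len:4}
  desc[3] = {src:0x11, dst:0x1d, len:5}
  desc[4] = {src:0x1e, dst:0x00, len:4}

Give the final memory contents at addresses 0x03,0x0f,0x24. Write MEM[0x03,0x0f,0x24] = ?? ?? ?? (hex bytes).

D0: mem[0x0b..0x0d] <- [60 ef 93]
D1: mem[0x09..0x0b] <- [e7 7a b0]
D2: mem[0x0d..0x10] <- [11 58 60 ef]
D3: mem[0x1d..0x21] <- [6b bc 25 a9 d4]
D4: mem[0x00..0x03] <- [bc 25 a9 d4]
query mem[0x03]=0xd4, mem[0x0f]=0x60, mem[0x24]=0x71

MEM[0x03,0x0f,0x24] = d4 60 71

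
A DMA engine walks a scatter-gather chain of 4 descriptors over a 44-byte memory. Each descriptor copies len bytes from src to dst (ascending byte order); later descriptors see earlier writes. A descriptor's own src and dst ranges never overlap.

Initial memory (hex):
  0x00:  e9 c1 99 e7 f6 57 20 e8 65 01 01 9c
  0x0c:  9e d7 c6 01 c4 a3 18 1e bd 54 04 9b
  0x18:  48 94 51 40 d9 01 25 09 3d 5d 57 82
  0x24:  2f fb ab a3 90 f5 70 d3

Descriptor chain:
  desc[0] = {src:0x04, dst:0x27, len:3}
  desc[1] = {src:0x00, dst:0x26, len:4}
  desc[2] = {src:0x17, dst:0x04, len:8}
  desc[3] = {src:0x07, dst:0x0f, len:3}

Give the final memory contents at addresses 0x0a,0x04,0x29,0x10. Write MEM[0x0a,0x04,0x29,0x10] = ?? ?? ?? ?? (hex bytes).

MEM[0x0a,0x04,0x29,0x10] = 01 9b e7 40

D0: mem[0x27..0x29] <- [f6 57 20]
D1: mem[0x26..0x29] <- [e9 c1 99 e7]
D2: mem[0x04..0x0b] <- [9b 48 94 51 40 d9 01 25]
D3: mem[0x0f..0x11] <- [51 40 d9]
query mem[0x0a]=0x01, mem[0x04]=0x9b, mem[0x29]=0xe7, mem[0x10]=0x40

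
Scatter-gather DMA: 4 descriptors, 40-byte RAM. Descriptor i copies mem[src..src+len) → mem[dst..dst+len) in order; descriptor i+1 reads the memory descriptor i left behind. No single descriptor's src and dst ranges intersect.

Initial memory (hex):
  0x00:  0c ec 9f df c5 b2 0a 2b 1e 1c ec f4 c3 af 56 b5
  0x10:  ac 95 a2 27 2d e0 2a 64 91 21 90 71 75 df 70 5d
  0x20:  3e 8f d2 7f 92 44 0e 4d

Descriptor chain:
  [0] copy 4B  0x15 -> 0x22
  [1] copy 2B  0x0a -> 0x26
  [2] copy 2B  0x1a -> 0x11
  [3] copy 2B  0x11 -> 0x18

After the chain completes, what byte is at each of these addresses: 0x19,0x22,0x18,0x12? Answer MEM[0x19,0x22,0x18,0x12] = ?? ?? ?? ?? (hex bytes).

MEM[0x19,0x22,0x18,0x12] = 71 e0 90 71

[0] 0x15->0x22 len=4 : e0 2a 64 91
[1] 0x0a->0x26 len=2 : ec f4
[2] 0x1a->0x11 len=2 : 90 71
[3] 0x11->0x18 len=2 : 90 71
query mem[0x19]=0x71, mem[0x22]=0xe0, mem[0x18]=0x90, mem[0x12]=0x71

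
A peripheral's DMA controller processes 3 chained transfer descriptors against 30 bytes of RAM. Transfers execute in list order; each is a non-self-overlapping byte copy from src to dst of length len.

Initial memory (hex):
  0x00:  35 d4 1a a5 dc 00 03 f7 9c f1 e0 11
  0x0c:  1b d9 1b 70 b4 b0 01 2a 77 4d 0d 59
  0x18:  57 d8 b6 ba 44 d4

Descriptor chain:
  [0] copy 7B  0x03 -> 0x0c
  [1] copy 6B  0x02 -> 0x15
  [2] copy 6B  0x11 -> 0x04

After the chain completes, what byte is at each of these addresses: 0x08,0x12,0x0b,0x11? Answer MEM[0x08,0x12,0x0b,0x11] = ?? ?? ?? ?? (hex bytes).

[0] 0x03->0x0c len=7 : a5 dc 00 03 f7 9c f1
[1] 0x02->0x15 len=6 : 1a a5 dc 00 03 f7
[2] 0x11->0x04 len=6 : 9c f1 2a 77 1a a5
query mem[0x08]=0x1a, mem[0x12]=0xf1, mem[0x0b]=0x11, mem[0x11]=0x9c

MEM[0x08,0x12,0x0b,0x11] = 1a f1 11 9c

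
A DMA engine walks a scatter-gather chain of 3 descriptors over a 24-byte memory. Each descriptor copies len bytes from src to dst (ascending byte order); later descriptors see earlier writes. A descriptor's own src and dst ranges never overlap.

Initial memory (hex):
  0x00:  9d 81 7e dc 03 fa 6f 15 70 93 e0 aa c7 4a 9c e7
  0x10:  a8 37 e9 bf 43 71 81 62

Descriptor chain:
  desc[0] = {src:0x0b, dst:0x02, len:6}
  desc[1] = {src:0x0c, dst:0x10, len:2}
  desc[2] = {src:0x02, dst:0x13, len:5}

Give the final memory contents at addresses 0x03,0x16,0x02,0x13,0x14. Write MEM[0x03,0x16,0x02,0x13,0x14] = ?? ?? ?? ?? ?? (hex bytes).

MEM[0x03,0x16,0x02,0x13,0x14] = c7 9c aa aa c7

D0: mem[0x02..0x07] <- [aa c7 4a 9c e7 a8]
D1: mem[0x10..0x11] <- [c7 4a]
D2: mem[0x13..0x17] <- [aa c7 4a 9c e7]
query mem[0x03]=0xc7, mem[0x16]=0x9c, mem[0x02]=0xaa, mem[0x13]=0xaa, mem[0x14]=0xc7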